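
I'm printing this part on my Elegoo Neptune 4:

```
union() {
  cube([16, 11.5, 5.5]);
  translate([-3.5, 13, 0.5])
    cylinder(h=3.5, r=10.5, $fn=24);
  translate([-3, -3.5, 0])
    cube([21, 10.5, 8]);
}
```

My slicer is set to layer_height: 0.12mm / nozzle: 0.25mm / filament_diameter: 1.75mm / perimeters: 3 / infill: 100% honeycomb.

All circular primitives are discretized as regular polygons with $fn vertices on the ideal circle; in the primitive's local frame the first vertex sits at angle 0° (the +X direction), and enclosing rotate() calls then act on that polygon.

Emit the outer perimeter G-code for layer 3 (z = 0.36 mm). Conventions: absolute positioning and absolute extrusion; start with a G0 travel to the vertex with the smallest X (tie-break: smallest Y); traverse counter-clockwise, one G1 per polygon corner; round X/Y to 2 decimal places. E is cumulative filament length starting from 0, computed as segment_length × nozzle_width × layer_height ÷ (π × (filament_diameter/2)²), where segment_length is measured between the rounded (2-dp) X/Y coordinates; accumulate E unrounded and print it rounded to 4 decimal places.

G0 X-3.00 Y-3.50 Z0.36
G1 X18.00 Y-3.50 E0.2619
G1 X18.00 Y7.00 E0.3929
G1 X16.00 Y7.00 E0.4178
G1 X16.00 Y11.50 E0.4740
G1 X0.00 Y11.50 E0.6735
G1 X0.00 Y7.00 E0.7296
G1 X-3.00 Y7.00 E0.7671
G1 X-3.00 Y-3.50 E0.8980

At z = 0.36 mm: the cube (footprint 16×11.5) is included at this height; the cylinder at (-3.5, 13) is not intersected at this z (z outside [0.5, 4]); the cube at (-3, -3.5) (footprint 21×10.5) is included at this height; Combining (union): the regions partially overlap (shared area 112.00 mm²), so overlapping operands fuse into one piece — 1 connected region. The outline is a single polygon with 8 vertices. Extrusion per mm of travel: 0.25 × 0.12 / (π × 0.875²) = 0.012473. Accumulating E over each segment gives final E = 0.8980.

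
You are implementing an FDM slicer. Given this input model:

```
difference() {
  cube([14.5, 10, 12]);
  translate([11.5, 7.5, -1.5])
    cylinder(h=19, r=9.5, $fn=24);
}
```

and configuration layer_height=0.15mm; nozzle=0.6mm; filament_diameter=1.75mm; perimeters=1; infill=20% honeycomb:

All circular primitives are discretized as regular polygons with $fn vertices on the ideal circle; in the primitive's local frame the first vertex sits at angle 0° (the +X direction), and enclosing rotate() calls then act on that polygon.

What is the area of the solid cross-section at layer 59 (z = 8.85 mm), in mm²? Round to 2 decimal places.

At z = 8.85 mm: the cube is present — its section is the full 14.5×10 rectangle (area 145.00 mm²); the r=9.5 cylinder at (11.5, 7.5) gives a regular 24-gon of circumradius 9.5 (constant along its height) (area = (24/2)·9.500²·sin(360°/24) = 280.30 mm²); Taking the first minus the rest: starting from the 14.5×10 cube (145.00 mm²), the r=9.5 cylinder at (11.5, 7.5) partially overlaps it — only the 115.80 mm² overlap (of its 280.30 mm²) is removed, clipping the outline — area = 29.20 mm². Overall, the cross-section is a single solid region. Net area = 29.20 mm².

29.20 mm²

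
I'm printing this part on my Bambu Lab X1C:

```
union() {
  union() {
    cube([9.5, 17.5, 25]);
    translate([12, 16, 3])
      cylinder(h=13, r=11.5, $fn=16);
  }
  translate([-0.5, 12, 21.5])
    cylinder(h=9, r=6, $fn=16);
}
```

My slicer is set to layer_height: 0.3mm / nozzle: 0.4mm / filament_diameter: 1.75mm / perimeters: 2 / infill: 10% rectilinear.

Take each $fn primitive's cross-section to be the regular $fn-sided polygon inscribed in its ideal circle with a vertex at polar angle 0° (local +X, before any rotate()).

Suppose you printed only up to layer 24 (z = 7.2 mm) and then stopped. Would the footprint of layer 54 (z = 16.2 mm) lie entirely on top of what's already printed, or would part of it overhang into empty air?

entirely on top

Compare the two slices. At z = 7.2: the 9.5×17.5 cube contributes its full rectangle (area 166.25 mm²); the r=11.5 cylinder at (12, 16) gives a regular 16-gon of circumradius 11.5 (constant along its height) (area = (16/2)·11.500²·sin(360°/16) = 404.88 mm²); Combining (union): the regions partially overlap — summed areas 571.13 mm² minus the doubly-counted overlap 86.37 mm² gives 484.76 mm² — area = 484.76 mm²; the cylinder at (-0.5, 12) is absent (z outside [21.5, 30.5]); Taking the union: only the result so far is present, so the union is just that shape — area = 484.76 mm². At z = 16.2: the 9.5×17.5 cube contributes its full rectangle (area 166.25 mm²); the cylinder at (12, 16) does not reach this height (z outside [3, 16]); Merging all regions: only the 9.5×17.5 cube is present, so the union is just that shape — area = 166.25 mm²; the cylinder at (-0.5, 12) is absent (z outside [21.5, 30.5]); Taking the union: only the result so far is present, so the union is just that shape — area = 166.25 mm². Checking containment: the cross-section at z = 16.2 is a subset of the cross-section at z = 7.2.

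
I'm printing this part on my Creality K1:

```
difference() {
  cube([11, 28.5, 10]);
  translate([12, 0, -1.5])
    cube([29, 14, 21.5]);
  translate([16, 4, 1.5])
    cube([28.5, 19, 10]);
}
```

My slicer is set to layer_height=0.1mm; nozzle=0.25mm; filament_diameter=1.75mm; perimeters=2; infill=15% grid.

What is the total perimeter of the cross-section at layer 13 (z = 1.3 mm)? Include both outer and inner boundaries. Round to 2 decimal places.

At z = 1.3 mm: the cube (footprint 11×28.5) is included at this height (perimeter 79.00 mm); the cube at (12, 0) (footprint 29×14) is included at this height (perimeter 86.00 mm); the cube at (16, 4) does not reach this height (z outside [1.5, 11.5]); Subtracting the remaining from the first: starting from the 11×28.5 cube, the 29×14 cube at (12, 0) misses the remaining region (no effect) — boundary = 79.00 mm. Overall, the cross-section is a single solid region. Total boundary length (outer) = 79.00 mm.

79.00 mm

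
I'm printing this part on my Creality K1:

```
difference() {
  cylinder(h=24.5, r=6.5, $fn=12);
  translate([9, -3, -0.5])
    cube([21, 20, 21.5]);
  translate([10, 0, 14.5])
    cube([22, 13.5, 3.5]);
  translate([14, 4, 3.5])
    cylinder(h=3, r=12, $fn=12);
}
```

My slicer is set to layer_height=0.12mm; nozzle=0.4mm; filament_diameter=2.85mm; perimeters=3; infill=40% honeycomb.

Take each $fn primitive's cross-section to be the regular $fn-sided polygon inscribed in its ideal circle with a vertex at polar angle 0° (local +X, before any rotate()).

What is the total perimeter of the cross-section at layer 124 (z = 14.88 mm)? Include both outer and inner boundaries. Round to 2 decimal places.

40.38 mm

At z = 14.88 mm: the r=6.5 cylinder contributes a regular 12-gon of circumradius 6.5 (perimeter = 2·12·6.500·sin(180°/12) = 40.38 mm); the 21×20 cube at (9, -3) contributes its full rectangle (perimeter 82.00 mm); the cube at (10, 0) (footprint 22×13.5) is included at this height (perimeter 71.00 mm); the cylinder at (14, 4) does not reach this height (z outside [3.5, 6.5]); After the difference (first − rest): starting from the r=6.5 cylinder, the 21×20 cube at (9, -3) misses the remaining region (no effect); the 22×13.5 cube at (10, 0) misses the remaining region (no effect) — boundary = 40.38 mm. Overall, the cross-section is a single solid region. Total boundary length (outer) = 40.38 mm.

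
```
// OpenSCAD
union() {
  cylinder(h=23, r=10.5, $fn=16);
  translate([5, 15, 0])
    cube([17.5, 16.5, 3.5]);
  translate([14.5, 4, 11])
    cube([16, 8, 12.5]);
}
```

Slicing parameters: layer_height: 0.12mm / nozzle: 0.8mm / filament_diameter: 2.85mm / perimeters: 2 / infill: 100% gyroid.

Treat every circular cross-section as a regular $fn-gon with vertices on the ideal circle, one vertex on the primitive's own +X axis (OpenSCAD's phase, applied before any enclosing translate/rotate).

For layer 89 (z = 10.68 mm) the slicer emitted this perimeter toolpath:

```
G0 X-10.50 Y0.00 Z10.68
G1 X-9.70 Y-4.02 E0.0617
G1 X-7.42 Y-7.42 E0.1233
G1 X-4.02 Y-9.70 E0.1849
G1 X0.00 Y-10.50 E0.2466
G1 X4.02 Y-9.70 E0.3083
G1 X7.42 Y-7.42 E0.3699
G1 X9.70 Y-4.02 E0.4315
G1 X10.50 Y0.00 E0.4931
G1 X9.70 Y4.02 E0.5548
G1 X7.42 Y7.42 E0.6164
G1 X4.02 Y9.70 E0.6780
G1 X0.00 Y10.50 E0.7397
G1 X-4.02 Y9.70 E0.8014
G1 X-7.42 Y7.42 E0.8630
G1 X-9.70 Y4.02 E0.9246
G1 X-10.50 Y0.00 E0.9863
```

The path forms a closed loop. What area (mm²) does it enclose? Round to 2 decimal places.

Apply the shoelace formula to the sequence of (X, Y) vertices; enclosed area = 337.42 mm².

337.42 mm²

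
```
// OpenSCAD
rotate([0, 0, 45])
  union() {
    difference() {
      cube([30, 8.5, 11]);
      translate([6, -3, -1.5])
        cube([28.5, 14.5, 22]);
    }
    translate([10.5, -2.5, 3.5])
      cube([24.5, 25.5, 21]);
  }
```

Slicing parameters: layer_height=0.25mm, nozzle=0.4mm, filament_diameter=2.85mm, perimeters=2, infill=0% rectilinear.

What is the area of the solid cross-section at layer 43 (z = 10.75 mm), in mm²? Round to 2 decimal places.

At z = 10.75 mm: the cube (footprint 30×8.5) is included at this height (area 255.00 mm²); the cube at (6, -3) (footprint 28.5×14.5) is included at this height (area 413.25 mm²); Subtracting the remaining from the first: starting from the 30×8.5 cube (255.00 mm²), the 28.5×14.5 cube at (6, -3) partially overlaps it — only the 204.00 mm² overlap (of its 413.25 mm²) is removed, clipping the outline — area = 51.00 mm²; the cube at (10.5, -2.5) (footprint 24.5×25.5) is included at this height (area 624.75 mm²); Combining (union): the 2 present regions are separate (no shared area or edge), so areas and boundary lengths simply add and each stays a separate island — area = 675.75 mm²; (rotated 45° about Z; rotation is an isometry so areas/perimeters/island counts are preserved). Overall, the cross-section has 2 separate islands. Net area = 675.75 mm².

675.75 mm²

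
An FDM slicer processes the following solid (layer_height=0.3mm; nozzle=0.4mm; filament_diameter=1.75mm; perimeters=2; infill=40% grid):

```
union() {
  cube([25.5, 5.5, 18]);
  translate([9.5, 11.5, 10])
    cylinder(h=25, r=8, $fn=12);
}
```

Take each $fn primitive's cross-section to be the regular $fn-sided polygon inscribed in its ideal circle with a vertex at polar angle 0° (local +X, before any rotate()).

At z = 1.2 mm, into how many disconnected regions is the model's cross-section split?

1

At z = 1.2 mm: the cube (footprint 25.5×5.5) is included at this height; the cylinder at (9.5, 11.5) is absent (z outside [10, 35]); Combining (union): only the 25.5×5.5 cube is present, so the union is just that shape — 1 connected region. The result has 1 disconnected region.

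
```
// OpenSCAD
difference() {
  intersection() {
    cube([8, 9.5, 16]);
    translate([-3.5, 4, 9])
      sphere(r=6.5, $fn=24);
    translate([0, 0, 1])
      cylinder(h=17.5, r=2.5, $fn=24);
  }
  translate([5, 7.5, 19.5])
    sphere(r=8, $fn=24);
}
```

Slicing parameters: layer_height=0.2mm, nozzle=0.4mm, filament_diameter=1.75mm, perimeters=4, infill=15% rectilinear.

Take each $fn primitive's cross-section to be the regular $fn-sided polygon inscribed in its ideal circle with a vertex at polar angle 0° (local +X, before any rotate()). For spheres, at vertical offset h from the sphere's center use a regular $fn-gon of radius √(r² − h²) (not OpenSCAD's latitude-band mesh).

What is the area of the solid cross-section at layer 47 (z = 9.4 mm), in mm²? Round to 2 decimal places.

4.35 mm²

At z = 9.4 mm: the 8×9.5 cube contributes its full rectangle (area 76.00 mm²); the sphere at (-3.5, 4): section is a regular 24-gon, circumradius = √(r²−h²) = √(6.5²−0.4²) = 6.488 (area = (24/2)·6.488²·sin(360°/24) = 130.72 mm²); the cylinder: section is a regular 24-gon, circumradius r=2.5 (area = (24/2)·2.500²·sin(360°/24) = 19.41 mm²); Keeping only the common overlap: the r=6.5 sphere at (-3.5, 4) partially overlaps the 8×9.5 cube; clipping to the common part keeps 21.30 mm²; the r=2.5 cylinder partially overlaps the running intersection; clipping to the common part keeps 4.35 mm² — area = 4.35 mm²; the sphere at (5, 7.5) is absent (|z−center|=10.100 > r=8); Taking the first minus the rest: none of the subtracted shapes is present at this height, so the result so far is unchanged — area = 4.35 mm². Overall, the cross-section is a single solid region. Net area = 4.35 mm².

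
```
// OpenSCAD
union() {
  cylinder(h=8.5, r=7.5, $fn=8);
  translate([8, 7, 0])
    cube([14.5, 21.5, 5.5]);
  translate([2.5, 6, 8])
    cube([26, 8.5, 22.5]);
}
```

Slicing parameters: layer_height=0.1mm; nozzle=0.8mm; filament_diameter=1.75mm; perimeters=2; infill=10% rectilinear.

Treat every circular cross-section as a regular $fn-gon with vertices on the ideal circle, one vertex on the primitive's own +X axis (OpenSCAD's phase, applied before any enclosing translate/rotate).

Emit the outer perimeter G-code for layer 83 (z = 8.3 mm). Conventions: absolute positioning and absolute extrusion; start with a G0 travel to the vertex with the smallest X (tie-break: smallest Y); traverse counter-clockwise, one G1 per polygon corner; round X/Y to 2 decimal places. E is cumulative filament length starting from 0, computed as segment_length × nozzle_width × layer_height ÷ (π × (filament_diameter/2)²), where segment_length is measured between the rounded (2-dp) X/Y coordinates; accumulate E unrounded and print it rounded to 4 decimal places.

G0 X-7.50 Y0.00 Z8.30
G1 X-5.30 Y-5.30 E0.1909
G1 X0.00 Y-7.50 E0.3817
G1 X5.30 Y-5.30 E0.5726
G1 X7.50 Y0.00 E0.7634
G1 X5.30 Y5.30 E0.9543
G1 X3.62 Y6.00 E1.0148
G1 X28.50 Y6.00 E1.8424
G1 X28.50 Y14.50 E2.1251
G1 X2.50 Y14.50 E2.9898
G1 X2.50 Y6.46 E3.2572
G1 X0.00 Y7.50 E3.3473
G1 X-5.30 Y5.30 E3.5382
G1 X-7.50 Y0.00 E3.7290

At z = 8.3 mm: the r=7.5 cylinder gives a regular 8-gon of circumradius 7.5 (constant along its height); the cube at (8, 7) is absent (z outside [0, 5.5]); the cube at (2.5, 6) is present — its section is the full 26×8.5 rectangle; Taking the union: the regions partially overlap (shared area 0.26 mm²), so overlapping operands fuse into one piece — 1 connected region. The outline is a single polygon with 13 vertices. Extrusion per mm of travel: 0.8 × 0.1 / (π × 0.875²) = 0.033260. Accumulating E over each segment gives final E = 3.7290.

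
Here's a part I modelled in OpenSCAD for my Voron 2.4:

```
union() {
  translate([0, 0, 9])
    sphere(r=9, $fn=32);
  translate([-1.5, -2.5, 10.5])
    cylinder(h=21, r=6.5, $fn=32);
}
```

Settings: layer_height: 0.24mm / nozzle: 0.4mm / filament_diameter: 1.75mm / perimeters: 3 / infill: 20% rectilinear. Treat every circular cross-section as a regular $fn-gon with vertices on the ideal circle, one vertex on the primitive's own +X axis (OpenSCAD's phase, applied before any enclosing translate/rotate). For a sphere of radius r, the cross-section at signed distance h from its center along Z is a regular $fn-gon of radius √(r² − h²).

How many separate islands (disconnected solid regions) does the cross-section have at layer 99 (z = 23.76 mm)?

1

At z = 23.76 mm: the sphere does not reach this height (|z−center|=14.760 > r=9); the r=6.5 cylinder at (-1.5, -2.5) gives a regular 32-gon of circumradius 6.5 (constant along its height); Merging all regions: only the r=6.5 cylinder at (-1.5, -2.5) is present, so the union is just that shape — 1 connected region. Overall, the cross-section is a single solid region. Island count = 1.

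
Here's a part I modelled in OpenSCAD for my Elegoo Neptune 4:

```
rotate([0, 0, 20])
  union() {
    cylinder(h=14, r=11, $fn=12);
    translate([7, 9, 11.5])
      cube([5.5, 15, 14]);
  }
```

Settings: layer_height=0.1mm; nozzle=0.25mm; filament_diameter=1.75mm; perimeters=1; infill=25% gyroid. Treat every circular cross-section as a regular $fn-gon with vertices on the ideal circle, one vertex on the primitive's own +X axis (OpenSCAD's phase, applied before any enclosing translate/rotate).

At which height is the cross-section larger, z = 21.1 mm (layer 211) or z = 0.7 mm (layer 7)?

Layer 211 (z = 21.1): the cylinder is absent (z outside [0, 14]); the 5.5×15 cube at (7, 9) contributes its full rectangle (area 82.50 mm²); Combining (union): only the 5.5×15 cube at (7, 9) is present, so the union is just that shape — area = 82.50 mm²; (whole slice rotated 20° about Z — lengths, areas and connectivity unchanged). So its area = 82.50 mm². Layer 7 (z = 0.7): the r=11 cylinder contributes a regular 12-gon of circumradius 11 (area = (12/2)·11.000²·sin(360°/12) = 363.00 mm²); the cube at (7, 9) is not intersected at this z (z outside [11.5, 25.5]); Taking the union: only the r=11 cylinder is present, so the union is just that shape — area = 363.00 mm²; (rotated 20° about Z; rotation is an isometry so areas/perimeters/island counts are preserved). So its area = 363.00 mm². Layer 7 is larger (363.00 vs 82.50 mm²).

layer 7 (z = 0.7 mm)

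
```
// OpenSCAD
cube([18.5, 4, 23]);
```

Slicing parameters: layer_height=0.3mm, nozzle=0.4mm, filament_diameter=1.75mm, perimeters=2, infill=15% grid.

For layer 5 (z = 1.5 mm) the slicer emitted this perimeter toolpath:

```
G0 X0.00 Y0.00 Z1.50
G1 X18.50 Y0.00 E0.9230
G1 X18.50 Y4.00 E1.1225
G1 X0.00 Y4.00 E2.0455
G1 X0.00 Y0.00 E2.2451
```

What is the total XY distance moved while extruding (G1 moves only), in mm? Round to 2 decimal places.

Sum the Euclidean lengths of each G1 segment: total = 45.00 mm.

45.00 mm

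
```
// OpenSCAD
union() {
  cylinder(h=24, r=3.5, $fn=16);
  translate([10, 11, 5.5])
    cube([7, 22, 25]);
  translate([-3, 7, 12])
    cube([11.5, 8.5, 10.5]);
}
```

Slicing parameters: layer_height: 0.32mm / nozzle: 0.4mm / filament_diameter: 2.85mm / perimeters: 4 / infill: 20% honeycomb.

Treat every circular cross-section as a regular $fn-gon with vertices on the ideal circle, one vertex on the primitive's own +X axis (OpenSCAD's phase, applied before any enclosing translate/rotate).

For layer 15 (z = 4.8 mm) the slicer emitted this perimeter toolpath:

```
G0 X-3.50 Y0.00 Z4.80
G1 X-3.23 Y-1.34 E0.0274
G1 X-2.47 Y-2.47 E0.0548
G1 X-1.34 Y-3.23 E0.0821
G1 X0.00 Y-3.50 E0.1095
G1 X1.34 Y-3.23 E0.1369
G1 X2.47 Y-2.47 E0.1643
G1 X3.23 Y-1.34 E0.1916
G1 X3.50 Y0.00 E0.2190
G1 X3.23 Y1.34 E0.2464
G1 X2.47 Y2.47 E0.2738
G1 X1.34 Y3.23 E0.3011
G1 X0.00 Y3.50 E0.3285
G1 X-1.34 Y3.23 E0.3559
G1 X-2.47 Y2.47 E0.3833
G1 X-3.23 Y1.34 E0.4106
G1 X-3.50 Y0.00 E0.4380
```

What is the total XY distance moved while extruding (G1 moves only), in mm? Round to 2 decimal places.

21.83 mm

Sum the Euclidean lengths of each G1 segment: total = 21.83 mm.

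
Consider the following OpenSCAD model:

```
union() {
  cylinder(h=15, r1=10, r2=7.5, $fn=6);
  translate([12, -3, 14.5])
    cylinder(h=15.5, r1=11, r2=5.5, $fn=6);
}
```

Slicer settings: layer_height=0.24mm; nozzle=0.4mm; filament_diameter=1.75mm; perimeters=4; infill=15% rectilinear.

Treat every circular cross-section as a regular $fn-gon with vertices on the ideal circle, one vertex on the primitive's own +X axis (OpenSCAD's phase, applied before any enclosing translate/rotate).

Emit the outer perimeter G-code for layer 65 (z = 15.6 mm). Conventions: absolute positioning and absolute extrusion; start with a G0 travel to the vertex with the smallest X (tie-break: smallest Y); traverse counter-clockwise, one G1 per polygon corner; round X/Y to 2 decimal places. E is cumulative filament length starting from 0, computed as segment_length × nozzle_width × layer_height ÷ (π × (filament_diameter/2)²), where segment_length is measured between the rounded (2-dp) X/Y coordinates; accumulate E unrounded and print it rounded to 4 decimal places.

G0 X1.39 Y-3.00 Z15.60
G1 X6.70 Y-12.19 E0.4236
G1 X17.30 Y-12.19 E0.8467
G1 X22.61 Y-3.00 E1.2703
G1 X17.30 Y6.19 E1.6939
G1 X6.70 Y6.19 E2.1170
G1 X1.39 Y-3.00 E2.5406

At z = 15.6 mm: the cone is absent (z outside [0, 15]); the cone at (12, -3) (r1=11→r2=5.5) has section circumradius 10.610 here — a regular 6-gon; Combining (union): only the cone at (12, -3) is present, so the union is just that shape — 1 connected region. The outline is a single polygon with 6 vertices. Extrusion per mm of travel: 0.4 × 0.24 / (π × 0.875²) = 0.039912. Accumulating E over each segment gives final E = 2.5406.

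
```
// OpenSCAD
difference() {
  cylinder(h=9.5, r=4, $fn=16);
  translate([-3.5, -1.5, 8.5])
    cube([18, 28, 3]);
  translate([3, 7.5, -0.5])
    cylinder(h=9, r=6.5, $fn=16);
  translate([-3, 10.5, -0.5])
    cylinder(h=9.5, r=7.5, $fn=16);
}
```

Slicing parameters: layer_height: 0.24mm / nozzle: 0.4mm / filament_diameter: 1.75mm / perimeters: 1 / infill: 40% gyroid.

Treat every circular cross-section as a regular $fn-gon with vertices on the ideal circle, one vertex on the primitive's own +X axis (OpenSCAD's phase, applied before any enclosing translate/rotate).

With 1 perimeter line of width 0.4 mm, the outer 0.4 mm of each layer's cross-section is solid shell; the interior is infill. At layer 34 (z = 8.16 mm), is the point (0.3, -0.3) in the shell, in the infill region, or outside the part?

infill

At z = 8.16 mm: the r=4 cylinder gives a regular 16-gon of circumradius 4 (constant along its height); the cube at (-3.5, -1.5) is not intersected at this z (z outside [8.5, 11.5]); the r=6.5 cylinder at (3, 7.5) contributes a regular 16-gon of circumradius 6.5; the r=7.5 cylinder at (-3, 10.5) gives a regular 16-gon of circumradius 7.5 (constant along its height); Taking the first minus the rest: starting from the r=4 cylinder, the r=6.5 cylinder at (3, 7.5) partially overlaps it — only the 9.80 mm² overlap (of its 129.35 mm²) is removed, clipping the outline; the r=7.5 cylinder at (-3, 10.5) partially overlaps it — only the 0.06 mm² overlap (of its 172.21 mm²) is removed, clipping the outline — 1 connected region. Overall, the cross-section is a single solid region. The nearest boundary edge runs (0.51, 1.49)→(3.00, 1.00); distance from the point to it = 1.80 mm. The point is inside the cross-section and 1.80 mm from the nearest boundary — more than the 0.4 mm shell width (1 × 0.4), so it's in the infill interior.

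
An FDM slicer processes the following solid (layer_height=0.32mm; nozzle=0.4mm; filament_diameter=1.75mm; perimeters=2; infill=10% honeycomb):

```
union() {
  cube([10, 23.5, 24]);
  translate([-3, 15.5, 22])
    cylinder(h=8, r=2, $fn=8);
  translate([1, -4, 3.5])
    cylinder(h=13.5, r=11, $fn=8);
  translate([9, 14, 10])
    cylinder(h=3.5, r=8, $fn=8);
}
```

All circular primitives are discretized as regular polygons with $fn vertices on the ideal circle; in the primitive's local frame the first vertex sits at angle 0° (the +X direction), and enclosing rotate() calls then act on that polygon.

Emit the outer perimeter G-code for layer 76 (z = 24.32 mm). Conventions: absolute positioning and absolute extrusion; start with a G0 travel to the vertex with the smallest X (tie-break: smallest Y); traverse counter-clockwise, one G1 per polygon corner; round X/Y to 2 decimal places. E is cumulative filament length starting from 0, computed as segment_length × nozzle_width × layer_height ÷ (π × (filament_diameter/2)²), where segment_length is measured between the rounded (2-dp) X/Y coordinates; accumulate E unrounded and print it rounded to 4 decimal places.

At z = 24.32 mm: the cube is absent (z outside [0, 24]); the r=2 cylinder at (-3, 15.5) gives a regular 8-gon of circumradius 2 (constant along its height); the cylinder at (1, -4) does not reach this height (z outside [3.5, 17]); the cylinder at (9, 14) is not intersected at this z (z outside [10, 13.5]); Taking the union: only the r=2 cylinder at (-3, 15.5) is present, so the union is just that shape — 1 connected region. The outline is a single polygon with 8 vertices. Extrusion per mm of travel: 0.4 × 0.32 / (π × 0.875²) = 0.053216. Accumulating E over each segment gives final E = 0.6507.

G0 X-5.00 Y15.50 Z24.32
G1 X-4.41 Y14.09 E0.0813
G1 X-3.00 Y13.50 E0.1627
G1 X-1.59 Y14.09 E0.2440
G1 X-1.00 Y15.50 E0.3254
G1 X-1.59 Y16.91 E0.4067
G1 X-3.00 Y17.50 E0.4880
G1 X-4.41 Y16.91 E0.5694
G1 X-5.00 Y15.50 E0.6507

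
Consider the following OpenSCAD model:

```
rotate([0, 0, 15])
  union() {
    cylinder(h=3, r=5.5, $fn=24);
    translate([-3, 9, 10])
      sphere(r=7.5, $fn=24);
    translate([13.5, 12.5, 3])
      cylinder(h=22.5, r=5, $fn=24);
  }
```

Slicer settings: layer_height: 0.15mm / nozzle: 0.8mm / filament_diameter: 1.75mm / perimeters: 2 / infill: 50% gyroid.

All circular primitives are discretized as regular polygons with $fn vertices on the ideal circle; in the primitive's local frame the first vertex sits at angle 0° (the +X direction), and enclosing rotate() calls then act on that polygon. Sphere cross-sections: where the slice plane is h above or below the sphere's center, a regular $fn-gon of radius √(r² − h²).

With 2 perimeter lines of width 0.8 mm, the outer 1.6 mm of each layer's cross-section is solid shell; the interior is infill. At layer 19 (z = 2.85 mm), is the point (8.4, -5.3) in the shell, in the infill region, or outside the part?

outside

At z = 2.85 mm: the r=5.5 cylinder gives a regular 24-gon of circumradius 5.5 (constant along its height); the sphere at (-3, 9): section is a regular 24-gon, circumradius = √(r²−h²) = √(7.5²−7.15²) = 2.264; the cylinder at (13.5, 12.5) is absent (z outside [3, 25.5]); Taking the union: the 2 present regions are separate (no shared area or edge), so areas and boundary lengths simply add and each stays a separate island — 2 connected regions; (whole slice rotated 15° about Z — lengths, areas and connectivity unchanged). Overall, the cross-section has 2 separate islands. Undo the 15° rotation: the query point maps to (6.742, -7.293) in the un-rotated model frame. The nearest boundary edge runs (4.76, -2.75)→(3.89, -3.89); distance from the point to it = 4.44 mm. The point is not inside any of the regions above, so it lies outside the cross-section (4.44 mm from the nearest boundary).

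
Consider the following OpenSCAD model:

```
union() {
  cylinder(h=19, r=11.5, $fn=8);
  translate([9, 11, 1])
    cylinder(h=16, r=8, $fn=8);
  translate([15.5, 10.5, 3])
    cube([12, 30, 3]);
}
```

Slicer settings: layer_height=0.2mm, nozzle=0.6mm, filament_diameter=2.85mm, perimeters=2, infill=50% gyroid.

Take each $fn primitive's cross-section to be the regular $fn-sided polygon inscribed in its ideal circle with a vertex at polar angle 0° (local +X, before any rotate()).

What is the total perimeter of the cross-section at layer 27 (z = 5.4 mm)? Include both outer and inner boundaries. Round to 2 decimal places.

167.28 mm

At z = 5.4 mm: the r=11.5 cylinder contributes a regular 8-gon of circumradius 11.5 (perimeter = 2·8·11.500·sin(180°/8) = 70.41 mm); the r=8 cylinder at (9, 11) contributes a regular 8-gon of circumradius 8 (perimeter = 2·8·8.000·sin(180°/8) = 48.98 mm); the cube at (15.5, 10.5) (footprint 12×30) is included at this height (perimeter 84.00 mm); Merging all regions: the regions partially overlap (shared area 36.97 mm²), so the edge portions inside another operand are dropped and the merged outline is re-measured after clipping — boundary = 167.28 mm. Overall, the cross-section is a single solid region. Total boundary length (outer) = 167.28 mm.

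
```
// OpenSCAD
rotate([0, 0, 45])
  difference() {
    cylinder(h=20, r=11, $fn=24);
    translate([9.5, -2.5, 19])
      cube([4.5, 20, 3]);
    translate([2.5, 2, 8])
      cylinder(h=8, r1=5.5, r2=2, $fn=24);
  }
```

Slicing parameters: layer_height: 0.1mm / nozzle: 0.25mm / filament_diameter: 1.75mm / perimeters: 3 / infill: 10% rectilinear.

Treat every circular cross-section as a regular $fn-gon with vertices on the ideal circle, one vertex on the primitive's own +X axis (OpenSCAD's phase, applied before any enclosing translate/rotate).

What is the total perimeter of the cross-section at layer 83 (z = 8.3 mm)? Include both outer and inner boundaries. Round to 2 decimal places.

102.55 mm

At z = 8.3 mm: the cylinder: section is a regular 24-gon, circumradius r=11 (perimeter = 2·24·11.000·sin(180°/24) = 68.92 mm); the cube at (9.5, -2.5) does not reach this height (z outside [19, 22]); the cone at (2.5, 2) contributes a regular 24-gon of circumradius 5.369 (interpolated between r1=5.5 and r2=2 at t=0.038) (perimeter = 2·24·5.369·sin(180°/24) = 33.64 mm); After the difference (first − rest): starting from the r=11 cylinder, the cone at (2.5, 2) lies wholly inside it (removes its full 89.52 mm² and its 33.64 mm outline becomes a hole wall) — boundary (outer + 1 inner loop) = 102.55 mm; (whole slice rotated 45° about Z — lengths, areas and connectivity unchanged). Overall, the cross-section is one region with 1 hole. Total boundary length (outer + inner) = 102.55 mm.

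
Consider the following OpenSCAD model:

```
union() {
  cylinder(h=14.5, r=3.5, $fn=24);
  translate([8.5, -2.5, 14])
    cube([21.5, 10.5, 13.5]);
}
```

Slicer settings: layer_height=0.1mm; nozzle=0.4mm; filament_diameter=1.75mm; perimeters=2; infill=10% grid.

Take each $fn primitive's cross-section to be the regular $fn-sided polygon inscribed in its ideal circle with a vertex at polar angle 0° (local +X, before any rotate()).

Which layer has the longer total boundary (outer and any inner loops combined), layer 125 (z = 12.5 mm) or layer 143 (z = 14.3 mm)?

layer 143 (z = 14.3 mm)

Layer 125 (z = 12.5): the r=3.5 cylinder gives a regular 24-gon of circumradius 3.5 (constant along its height) (perimeter = 2·24·3.500·sin(180°/24) = 21.93 mm); the cube at (8.5, -2.5) is not intersected at this z (z outside [14, 27.5]); Combining (union): only the r=3.5 cylinder is present, so the union is just that shape — boundary = 21.93 mm. So its perimeter = 21.93 mm. Layer 143 (z = 14.3): the r=3.5 cylinder contributes a regular 24-gon of circumradius 3.5 (perimeter = 2·24·3.500·sin(180°/24) = 21.93 mm); the cube at (8.5, -2.5) is present — its section is the full 21.5×10.5 rectangle (perimeter 64.00 mm); Combining (union): the 2 present regions are separate (no shared area or edge), so areas and boundary lengths simply add and each stays a separate island — boundary = 85.93 mm. So its perimeter = 85.93 mm. Layer 143 is larger (85.93 vs 21.93 mm).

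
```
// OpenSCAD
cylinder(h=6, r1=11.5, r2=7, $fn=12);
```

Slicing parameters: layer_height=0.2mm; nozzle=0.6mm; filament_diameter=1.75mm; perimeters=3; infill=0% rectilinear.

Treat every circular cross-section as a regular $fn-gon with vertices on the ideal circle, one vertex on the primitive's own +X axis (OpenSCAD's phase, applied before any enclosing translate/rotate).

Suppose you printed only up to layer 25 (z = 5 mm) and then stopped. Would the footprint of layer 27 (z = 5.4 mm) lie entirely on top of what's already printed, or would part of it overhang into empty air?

entirely on top

Compare the two slices. At z = 5: the cone (r1=11.5→r2=7) has section circumradius 7.750 here — a regular 12-gon (area = (12/2)·7.750²·sin(360°/12) = 180.19 mm²). At z = 5.4: the cone: at t=0.900 of its height the radius interpolates to r₁+(r₂−r₁)t = 7.450, giving a regular 12-gon of that circumradius (area = (12/2)·7.450²·sin(360°/12) = 166.51 mm²). Checking containment: the cross-section at z = 5.4 is a subset of the cross-section at z = 5.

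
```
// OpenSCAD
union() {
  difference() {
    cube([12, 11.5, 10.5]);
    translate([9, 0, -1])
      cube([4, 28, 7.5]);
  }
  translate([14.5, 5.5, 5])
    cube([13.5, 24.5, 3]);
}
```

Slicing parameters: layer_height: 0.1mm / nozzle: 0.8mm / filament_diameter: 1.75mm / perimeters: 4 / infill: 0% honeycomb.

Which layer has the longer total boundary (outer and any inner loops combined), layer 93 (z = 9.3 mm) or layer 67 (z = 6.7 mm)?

Layer 93 (z = 9.3): the 12×11.5 cube contributes its full rectangle (perimeter 47.00 mm); the cube at (9, 0) does not reach this height (z outside [-1, 6.5]); After the difference (first − rest): none of the subtracted shapes is present at this height, so the 12×11.5 cube is unchanged — boundary = 47.00 mm; the cube at (14.5, 5.5) does not reach this height (z outside [5, 8]); Combining (union): only that combined region is present, so the union is just that shape — boundary = 47.00 mm. So its perimeter = 47.00 mm. Layer 67 (z = 6.7): the 12×11.5 cube contributes its full rectangle (perimeter 47.00 mm); the cube at (9, 0) is absent (z outside [-1, 6.5]); After the difference (first − rest): none of the subtracted shapes is present at this height, so the 12×11.5 cube is unchanged — boundary = 47.00 mm; the 13.5×24.5 cube at (14.5, 5.5) contributes its full rectangle (perimeter 76.00 mm); Taking the union: the 2 present regions are separate (no shared area or edge), so areas and boundary lengths simply add and each stays a separate island — boundary = 123.00 mm. So its perimeter = 123.00 mm. Layer 67 is larger (123.00 vs 47.00 mm).

layer 67 (z = 6.7 mm)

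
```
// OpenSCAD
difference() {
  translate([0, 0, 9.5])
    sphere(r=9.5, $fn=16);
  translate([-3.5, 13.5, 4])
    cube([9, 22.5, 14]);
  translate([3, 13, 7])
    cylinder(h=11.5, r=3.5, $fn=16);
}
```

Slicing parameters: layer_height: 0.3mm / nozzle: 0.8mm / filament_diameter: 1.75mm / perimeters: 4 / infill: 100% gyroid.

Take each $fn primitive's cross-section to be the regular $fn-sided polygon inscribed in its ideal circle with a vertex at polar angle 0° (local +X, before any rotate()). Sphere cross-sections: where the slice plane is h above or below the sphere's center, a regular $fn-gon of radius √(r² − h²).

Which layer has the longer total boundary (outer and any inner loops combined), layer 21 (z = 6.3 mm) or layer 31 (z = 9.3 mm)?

Layer 21 (z = 6.3): the r=9.5 sphere slices to a regular 16-gon of circumradius 8.945 (√(r²−h²) with h=3.2 from center) (perimeter = 2·16·8.945·sin(180°/16) = 55.84 mm); the 9×22.5 cube at (-3.5, 13.5) contributes its full rectangle (perimeter 63.00 mm); the cylinder at (3, 13) is not intersected at this z (z outside [7, 18.5]); Taking the first minus the rest: starting from the r=9.5 sphere, the 9×22.5 cube at (-3.5, 13.5) misses the remaining region (no effect) — boundary = 55.84 mm. So its perimeter = 55.84 mm. Layer 31 (z = 9.3): the r=9.5 sphere slices to a regular 16-gon of circumradius 9.498 (√(r²−h²) with h=0.2 from center) (perimeter = 2·16·9.498·sin(180°/16) = 59.29 mm); the cube at (-3.5, 13.5) is present — its section is the full 9×22.5 rectangle (perimeter 63.00 mm); the r=3.5 cylinder at (3, 13) gives a regular 16-gon of circumradius 3.5 (constant along its height) (perimeter = 2·16·3.500·sin(180°/16) = 21.85 mm); After the difference (first − rest): starting from the r=9.5 sphere, the 9×22.5 cube at (-3.5, 13.5) misses the remaining region (no effect); the r=3.5 cylinder at (3, 13) misses the remaining region (no effect) — boundary = 59.29 mm. So its perimeter = 59.29 mm. Layer 31 is larger (59.29 vs 55.84 mm).

layer 31 (z = 9.3 mm)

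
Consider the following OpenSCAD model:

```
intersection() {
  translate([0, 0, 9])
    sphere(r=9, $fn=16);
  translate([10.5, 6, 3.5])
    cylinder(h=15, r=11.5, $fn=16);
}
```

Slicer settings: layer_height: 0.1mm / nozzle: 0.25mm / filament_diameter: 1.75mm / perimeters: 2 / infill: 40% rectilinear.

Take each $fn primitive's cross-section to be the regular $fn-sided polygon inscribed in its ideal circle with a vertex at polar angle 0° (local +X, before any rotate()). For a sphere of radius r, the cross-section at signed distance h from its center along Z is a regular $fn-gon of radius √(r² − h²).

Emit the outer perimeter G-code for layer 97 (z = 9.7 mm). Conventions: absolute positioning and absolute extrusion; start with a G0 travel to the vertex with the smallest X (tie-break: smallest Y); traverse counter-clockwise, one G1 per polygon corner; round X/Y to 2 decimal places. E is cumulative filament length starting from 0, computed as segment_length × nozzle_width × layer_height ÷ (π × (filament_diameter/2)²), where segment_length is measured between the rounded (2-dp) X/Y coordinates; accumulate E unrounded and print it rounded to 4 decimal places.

G0 X-1.00 Y6.00 Z9.70
G1 X-0.12 Y1.60 E0.0466
G1 X2.37 Y-2.13 E0.0933
G1 X6.10 Y-4.62 E0.1399
G1 X7.33 Y-4.87 E0.1529
G1 X8.29 Y-3.43 E0.1709
G1 X8.97 Y0.00 E0.2072
G1 X8.29 Y3.43 E0.2436
G1 X6.34 Y6.34 E0.2800
G1 X3.43 Y8.29 E0.3164
G1 X0.00 Y8.97 E0.3528
G1 X-0.43 Y8.89 E0.3573
G1 X-1.00 Y6.00 E0.3879

At z = 9.7 mm: the r=9 sphere contributes a regular 16-gon of circumradius √(9²−0.7²) = 8.973; the r=11.5 cylinder at (10.5, 6) contributes a regular 16-gon of circumradius 11.5; Taking the intersection: the r=11.5 cylinder at (10.5, 6) partially overlaps the r=9 sphere; clipping to the common part keeps 90.64 mm² — 1 connected region. The outline is a single polygon with 12 vertices. Extrusion per mm of travel: 0.25 × 0.1 / (π × 0.875²) = 0.010394. Accumulating E over each segment gives final E = 0.3879.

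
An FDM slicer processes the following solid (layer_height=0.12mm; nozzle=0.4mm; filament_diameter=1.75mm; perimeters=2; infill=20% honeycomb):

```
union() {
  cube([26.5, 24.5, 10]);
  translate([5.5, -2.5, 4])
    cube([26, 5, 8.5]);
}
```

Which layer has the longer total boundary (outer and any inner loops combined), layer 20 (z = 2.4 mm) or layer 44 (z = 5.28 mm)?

Layer 20 (z = 2.4): the cube is present — its section is the full 26.5×24.5 rectangle (perimeter 102.00 mm); the cube at (5.5, -2.5) is not intersected at this z (z outside [4, 12.5]); Taking the union: only the 26.5×24.5 cube is present, so the union is just that shape — boundary = 102.00 mm. So its perimeter = 102.00 mm. Layer 44 (z = 5.28): the 26.5×24.5 cube contributes its full rectangle (perimeter 102.00 mm); the cube at (5.5, -2.5) is present — its section is the full 26×5 rectangle (perimeter 62.00 mm); Merging all regions: the regions partially overlap (shared area 52.50 mm²), so the edge portions inside another operand are dropped and the merged outline is re-measured after clipping — boundary = 117.00 mm. So its perimeter = 117.00 mm. Layer 44 is larger (117.00 vs 102.00 mm).

layer 44 (z = 5.28 mm)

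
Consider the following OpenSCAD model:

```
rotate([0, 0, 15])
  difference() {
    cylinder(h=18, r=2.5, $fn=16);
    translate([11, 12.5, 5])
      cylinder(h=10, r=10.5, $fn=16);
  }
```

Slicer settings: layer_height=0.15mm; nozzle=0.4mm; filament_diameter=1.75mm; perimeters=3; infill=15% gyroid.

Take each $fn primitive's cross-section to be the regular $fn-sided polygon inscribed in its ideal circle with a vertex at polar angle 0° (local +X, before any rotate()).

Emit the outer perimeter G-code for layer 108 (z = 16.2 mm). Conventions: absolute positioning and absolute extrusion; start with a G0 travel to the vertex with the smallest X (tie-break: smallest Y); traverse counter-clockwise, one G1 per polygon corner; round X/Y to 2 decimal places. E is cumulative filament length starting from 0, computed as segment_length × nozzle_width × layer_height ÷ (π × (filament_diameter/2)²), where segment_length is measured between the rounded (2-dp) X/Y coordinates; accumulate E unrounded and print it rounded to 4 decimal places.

G0 X-2.48 Y0.33 Z16.20
G1 X-2.41 Y-0.65 E0.0245
G1 X-1.98 Y-1.52 E0.0487
G1 X-1.25 Y-2.17 E0.0731
G1 X-0.33 Y-2.48 E0.0973
G1 X0.65 Y-2.41 E0.1218
G1 X1.52 Y-1.98 E0.1460
G1 X2.17 Y-1.25 E0.1704
G1 X2.48 Y-0.33 E0.1946
G1 X2.41 Y0.65 E0.2191
G1 X1.98 Y1.52 E0.2433
G1 X1.25 Y2.17 E0.2677
G1 X0.33 Y2.48 E0.2919
G1 X-0.65 Y2.41 E0.3165
G1 X-1.52 Y1.98 E0.3407
G1 X-2.17 Y1.25 E0.3650
G1 X-2.48 Y0.33 E0.3893

At z = 16.2 mm: the r=2.5 cylinder contributes a regular 16-gon of circumradius 2.5; the cylinder at (11, 12.5) does not reach this height (z outside [5, 15]); Taking the first minus the rest: none of the subtracted shapes is present at this height, so the r=2.5 cylinder is unchanged — 1 connected region; (whole slice rotated 15° about Z — lengths, areas and connectivity unchanged). The outline is a single polygon with 16 vertices. Extrusion per mm of travel: 0.4 × 0.15 / (π × 0.875²) = 0.024945. Accumulating E over each segment gives final E = 0.3893.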